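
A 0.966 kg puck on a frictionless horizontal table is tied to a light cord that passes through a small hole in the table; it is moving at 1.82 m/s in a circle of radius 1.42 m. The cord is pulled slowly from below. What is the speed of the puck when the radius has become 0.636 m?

The only horizontal force on the mass is along the cord (radial), so it exerts no torque about the hole and angular momentum m v r is conserved.
v₂ = v₁ r₁ / r₂ = (1.82)(1.42) / (0.636) = 4.064 m/s.

v₂ ≈ 4.06 m/s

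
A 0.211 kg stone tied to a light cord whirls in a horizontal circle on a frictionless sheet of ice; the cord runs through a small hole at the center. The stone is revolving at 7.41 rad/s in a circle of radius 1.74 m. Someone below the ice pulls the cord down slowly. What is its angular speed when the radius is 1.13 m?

ω₂ ≈ 17.6 rad/s

The constraining force is radial, so m r² ω about the center is conserved.
ω₂ = ω₁ (r₁/r₂)² = (7.41)(1.74/1.13)² = 17.57 rad/s.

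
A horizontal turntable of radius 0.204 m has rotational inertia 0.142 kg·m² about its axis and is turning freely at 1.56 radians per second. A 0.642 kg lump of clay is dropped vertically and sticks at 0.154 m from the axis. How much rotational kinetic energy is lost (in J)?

The added mass arrives with no angular momentum about the axis, and any external torque about the axis is negligible, so the system's angular momentum is conserved.
Added inertia Σmr² = (0.642)(0.154)² = 0.01523 kg·m²; I_f = 0.1420 + 0.01523 = 0.1572 kg·m².
ω_f = I_p ω_i / I_f = (0.1420)(1.56) / 0.1572 = 1.409 rad/s.
KE_i = ½(0.1420)(1.560 rad/s)² = 0.1728 J; KE_f = ½(0.1572)(1.409)² = 0.1561 J.

energy lost ≈ 0.0167 J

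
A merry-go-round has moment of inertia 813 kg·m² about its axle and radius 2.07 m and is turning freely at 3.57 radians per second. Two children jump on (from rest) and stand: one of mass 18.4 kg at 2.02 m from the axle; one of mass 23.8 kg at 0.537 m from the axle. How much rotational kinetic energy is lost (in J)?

The added mass arrives with no angular momentum about the axle, and any external torque about the axle is negligible, so the system's angular momentum is conserved.
Added inertia Σmr² = (18.4)(2.02)² + (23.8)(0.537)² = 81.94 kg·m²; I_f = 813.0 + 81.94 = 894.9 kg·m².
ω_f = I_p ω_i / I_f = (813.0)(3.57) / 894.9 = 3.243 rad/s.
KE_i = ½(813.0)(3.570 rad/s)² = 5181 J; KE_f = ½(894.9)(3.243)² = 4706 J.

energy lost ≈ 474 J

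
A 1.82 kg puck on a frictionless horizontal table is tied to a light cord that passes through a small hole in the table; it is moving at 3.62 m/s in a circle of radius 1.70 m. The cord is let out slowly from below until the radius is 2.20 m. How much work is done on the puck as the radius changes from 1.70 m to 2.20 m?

W ≈ -4.80 J

The only horizontal force on the mass is along the cord (radial), so it exerts no torque about the hole and angular momentum m v r is conserved.
v₂ = v₁ r₁ / r₂ = (3.62)(1.70) / (2.20) = 2.797 m/s.
W = ΔKE = ½m(v₂² − v₁²) = -4.804 J.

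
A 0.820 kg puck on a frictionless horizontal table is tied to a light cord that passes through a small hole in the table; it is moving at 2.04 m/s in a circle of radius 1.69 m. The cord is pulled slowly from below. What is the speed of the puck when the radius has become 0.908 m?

Central (radial) force ⇒ zero torque about the center ⇒ m v r is constant.
v₂ = v₁ r₁ / r₂ = (2.04)(1.69) / (0.908) = 3.797 m/s.

v₂ ≈ 3.80 m/s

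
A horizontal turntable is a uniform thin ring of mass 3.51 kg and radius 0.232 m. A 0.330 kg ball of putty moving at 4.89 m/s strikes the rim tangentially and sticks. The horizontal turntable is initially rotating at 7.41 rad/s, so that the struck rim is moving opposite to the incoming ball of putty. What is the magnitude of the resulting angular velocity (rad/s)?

About the axle the impulsive forces during the collision are internal, so angular momentum about that axis is conserved.
I_p = (3.51)(0.232)² = 0.1889 kg·m². Taking the sense of the ball of putty's angular momentum as positive, L_{ball} = m v R = (0.330)(4.89)(0.232) = 0.3744 kg·m²/s.
L_i = −I_p ω_p + m v R = −(0.1889)(7.41) + 0.3744 = -1.026 kg·m²/s.
After sticking, I_f = I_p + m R² = 0.1889 + (0.330)(0.232)² = 0.2067 kg·m².
ω_f = L_i / I_f = -1.026 / 0.2067 = -4.962 rad/s.

|ω_f| ≈ 4.96 rad/s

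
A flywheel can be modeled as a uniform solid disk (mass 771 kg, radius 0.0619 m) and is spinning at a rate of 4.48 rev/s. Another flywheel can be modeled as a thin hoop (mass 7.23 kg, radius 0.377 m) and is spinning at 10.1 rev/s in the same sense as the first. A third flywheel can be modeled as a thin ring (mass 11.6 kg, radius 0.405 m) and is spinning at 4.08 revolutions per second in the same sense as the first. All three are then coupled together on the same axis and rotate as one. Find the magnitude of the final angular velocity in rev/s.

The coupling torques are internal; angular momentum about the shared axis is conserved.
Moments of inertia: I_A = ½(771)(0.0619)² = 1.477 kg·m²; I_B = (7.23)(0.377)² = 1.028 kg·m²; I_C = (11.6)(0.405)² = 1.903 kg·m².
Taking A's sense as positive: L = (1.477)(4.48) + (1.028)(10.1) + (1.903)(4.08) = 24.76 kg·m²·rev/s.
Combined I = 1.477 + 1.028 + 1.903 = 4.407 kg·m².
ω_f = L / I = 24.76 / 4.407 = 5.618 rev/s.

|ω_f| ≈ 5.62 rev/s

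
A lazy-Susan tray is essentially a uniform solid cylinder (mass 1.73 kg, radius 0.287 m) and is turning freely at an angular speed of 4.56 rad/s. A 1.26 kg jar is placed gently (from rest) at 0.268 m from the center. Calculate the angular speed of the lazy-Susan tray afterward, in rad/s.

No external torque acts about the center; L_before = L_after.
I_p = ½(1.73)(0.287)² = 0.07125 kg·m².
Added inertia Σmr² = (1.26)(0.268)² = 0.09050 kg·m²; I_f = 0.07125 + 0.09050 = 0.1617 kg·m².
ω_f = I_p ω_i / I_f = (0.07125)(4.56) / 0.1617 = 2.009 rad/s.

ω_f ≈ 2.01 rad/s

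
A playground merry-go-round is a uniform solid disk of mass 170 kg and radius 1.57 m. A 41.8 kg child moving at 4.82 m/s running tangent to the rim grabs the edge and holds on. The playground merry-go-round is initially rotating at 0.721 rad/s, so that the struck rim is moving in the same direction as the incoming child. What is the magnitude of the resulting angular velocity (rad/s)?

|ω_f| ≈ 1.50 rad/s

About the axle the impulsive forces during the collision are internal, so angular momentum about that axis is conserved.
I_p = ½(170)(1.57)² = 209.5 kg·m². Taking the sense of the child's angular momentum as positive, L_{child} = m v R = (41.8)(4.82)(1.57) = 316.3 kg·m²/s.
L_i = +I_p ω_p + m v R = +(209.5)(0.721) + 316.3 = 467.4 kg·m²/s.
After sticking, I_f = I_p + m R² = 209.5 + (41.8)(1.57)² = 312.5 kg·m².
ω_f = L_i / I_f = 467.4 / 312.5 = 1.495 rad/s.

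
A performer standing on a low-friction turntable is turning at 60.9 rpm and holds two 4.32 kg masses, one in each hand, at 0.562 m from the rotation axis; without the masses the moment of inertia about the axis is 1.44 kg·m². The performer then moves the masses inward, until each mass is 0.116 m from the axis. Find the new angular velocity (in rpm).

ω₂ ≈ 163 rpm

Angular momentum about the spin axis is conserved since the torque about it is zero.
I₁ = 1.44 + 2(4.32)(0.562)² = 4.169 kg·m²; I₂ = 1.44 + 2(4.32)(0.116)² = 1.556 kg·m².
ω₂ = I₁ω₁ / I₂ = (4.169)(60.9 rpm) / (1.556) = 163.1 rpm.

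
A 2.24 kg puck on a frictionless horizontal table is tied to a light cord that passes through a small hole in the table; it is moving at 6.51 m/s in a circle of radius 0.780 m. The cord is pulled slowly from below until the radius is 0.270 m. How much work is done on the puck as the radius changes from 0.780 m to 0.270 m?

Central (radial) force ⇒ zero torque about the center ⇒ m v r is constant.
v₂ = v₁ r₁ / r₂ = (6.51)(0.780) / (0.270) = 18.81 m/s.
W = ΔKE = ½m(v₂² − v₁²) = 348.7 J.

W ≈ 349 J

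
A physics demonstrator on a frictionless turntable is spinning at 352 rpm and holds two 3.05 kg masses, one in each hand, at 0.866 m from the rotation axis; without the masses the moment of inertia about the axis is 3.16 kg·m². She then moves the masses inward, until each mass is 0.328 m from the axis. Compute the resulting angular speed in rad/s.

Angular momentum about the spin axis is conserved since the torque about it is zero.
I₁ = 3.16 + 2(3.05)(0.866)² = 7.735 kg·m²; I₂ = 3.16 + 2(3.05)(0.328)² = 3.816 kg·m².
ω₂ = I₁ω₁ / I₂ = (7.735)(352 rpm) / (3.816) = 713.4 rpm = 74.71 rad/s.

ω₂ ≈ 74.7 rad/s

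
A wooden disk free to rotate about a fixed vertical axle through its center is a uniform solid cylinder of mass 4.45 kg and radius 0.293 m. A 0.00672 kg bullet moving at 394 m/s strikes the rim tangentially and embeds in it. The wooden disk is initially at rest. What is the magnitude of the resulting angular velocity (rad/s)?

The axle reaction passes through the axle and exerts no torque about it; angular momentum about the axle is conserved through the impact.
I_p = ½(4.45)(0.293)² = 0.1910 kg·m². Taking the sense of the bullet's angular momentum as positive, L_{bullet} = m v R = (0.00672)(394)(0.293) = 0.7758 kg·m²/s.
L_i = 0 + 0.7758 = 0.7758 kg·m²/s.
After sticking, I_f = I_p + m R² = 0.1910 + (0.00672)(0.293)² = 0.1916 kg·m².
ω_f = L_i / I_f = 0.7758 / 0.1916 = 4.049 rad/s.

|ω_f| ≈ 4.05 rad/s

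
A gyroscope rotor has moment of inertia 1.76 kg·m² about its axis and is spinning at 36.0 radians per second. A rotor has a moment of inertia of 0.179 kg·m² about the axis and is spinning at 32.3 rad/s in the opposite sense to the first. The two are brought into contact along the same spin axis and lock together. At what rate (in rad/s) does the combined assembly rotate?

|ω_f| ≈ 29.7 rad/s

The coupling torques are internal; angular momentum about the shared axis is conserved.
Taking A's sense as positive: L = (1.760)(36.0) − (0.1790)(32.3) = 57.58 kg·m²·rad/s.
Combined I = 1.760 + 0.1790 = 1.939 kg·m².
ω_f = L / I = 57.58 / 1.939 = 29.69 rad/s.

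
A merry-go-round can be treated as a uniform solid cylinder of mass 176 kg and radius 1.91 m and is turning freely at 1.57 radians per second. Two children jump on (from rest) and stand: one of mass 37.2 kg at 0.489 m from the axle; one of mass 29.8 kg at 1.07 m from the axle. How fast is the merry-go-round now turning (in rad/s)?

ω_f ≈ 1.38 rad/s

No external torque acts about the axle; L_before = L_after.
I_p = ½(176)(1.91)² = 321.0 kg·m².
Added inertia Σmr² = (37.2)(0.489)² + (29.8)(1.07)² = 43.01 kg·m²; I_f = 321.0 + 43.01 = 364.0 kg·m².
ω_f = I_p ω_i / I_f = (321.0)(1.57) / 364.0 = 1.384 rad/s.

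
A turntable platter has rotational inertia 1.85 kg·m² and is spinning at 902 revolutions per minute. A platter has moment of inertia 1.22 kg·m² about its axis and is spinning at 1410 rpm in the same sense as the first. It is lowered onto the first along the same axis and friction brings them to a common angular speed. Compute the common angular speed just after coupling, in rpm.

|ω_f| ≈ 1100 rpm

The coupling torques are internal; angular momentum about the shared axis is conserved.
Taking A's sense as positive: L = (1.850)(902) + (1.220)(1410) = 3389 kg·m²·rpm.
Combined I = 1.850 + 1.220 = 3.070 kg·m².
ω_f = L / I = 3389 / 3.070 = 1104 rpm.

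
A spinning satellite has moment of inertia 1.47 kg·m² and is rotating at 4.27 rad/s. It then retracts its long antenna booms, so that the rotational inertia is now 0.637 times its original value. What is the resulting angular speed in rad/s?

ω₂ ≈ 6.70 rad/s

Angular momentum about the spin axis is conserved since the torque about it is zero.
I₂ = 0.637 × 1.47 = 0.9364 kg·m².
ω₂ = I₁ω₁ / I₂ = (1.470)(4.27 rad/s) / (0.9364) = 6.703 rad/s.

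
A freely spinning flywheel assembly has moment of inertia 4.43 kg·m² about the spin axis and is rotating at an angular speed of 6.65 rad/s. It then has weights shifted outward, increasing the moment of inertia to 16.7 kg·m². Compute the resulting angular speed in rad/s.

ω₂ ≈ 1.76 rad/s

With no external torque about the axis, L is conserved: I₁ω₁ = I₂ω₂.
ω₂ = I₁ω₁ / I₂ = (4.430)(6.65 rad/s) / (16.70) = 1.764 rad/s.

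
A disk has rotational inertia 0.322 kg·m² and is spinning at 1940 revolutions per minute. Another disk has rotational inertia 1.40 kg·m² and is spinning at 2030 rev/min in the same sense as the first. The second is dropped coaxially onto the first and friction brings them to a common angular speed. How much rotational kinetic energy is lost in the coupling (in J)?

ΔKE lost ≈ 11.6 J

No external torque acts about the common axis, so total angular momentum is conserved.
Taking A's sense as positive: L = (0.3220)(1940) + (1.400)(2030) = 3467 kg·m²·rpm.
Combined I = 0.3220 + 1.400 = 1.722 kg·m².
ω_f = L / I = 3467 / 1.722 = 2013 rpm.
KE_i = ½ΣIω² = 38280 J; KE_f = ½(1.722)(210.8)² = 38270 J.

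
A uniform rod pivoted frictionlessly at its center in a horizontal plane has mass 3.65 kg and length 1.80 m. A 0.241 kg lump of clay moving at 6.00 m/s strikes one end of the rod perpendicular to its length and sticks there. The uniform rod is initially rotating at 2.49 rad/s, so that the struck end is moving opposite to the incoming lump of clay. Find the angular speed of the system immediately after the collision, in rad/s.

|ω_f| ≈ 0.976 rad/s

The axle reaction passes through the pivot and exerts no torque about it; angular momentum about the pivot is conserved through the impact.
I_p = (1/12)(3.65)(1.80)² = 0.9855 kg·m². Taking the sense of the lump of clay's angular momentum as positive, L_{lump} = m v R = (0.241)(6.00)(1.80/2) = 1.301 kg·m²/s.
L_i = −I_p ω_p + m v R = −(0.9855)(2.49) + 1.301 = -1.152 kg·m²/s.
After sticking, I_f = I_p + m R² = 0.9855 + (0.241)(1.80/2)² = 1.181 kg·m².
ω_f = L_i / I_f = -1.152 / 1.181 = -0.9761 rad/s.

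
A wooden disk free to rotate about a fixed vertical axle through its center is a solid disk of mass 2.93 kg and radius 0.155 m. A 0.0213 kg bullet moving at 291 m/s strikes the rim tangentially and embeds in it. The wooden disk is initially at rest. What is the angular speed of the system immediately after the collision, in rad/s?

|ω_f| ≈ 26.9 rad/s

About the axle the impulsive forces during the collision are internal, so angular momentum about that axis is conserved.
I_p = ½(2.93)(0.155)² = 0.03520 kg·m². Taking the sense of the bullet's angular momentum as positive, L_{bullet} = m v R = (0.0213)(291)(0.155) = 0.9607 kg·m²/s.
L_i = 0 + 0.9607 = 0.9607 kg·m²/s.
After sticking, I_f = I_p + m R² = 0.03520 + (0.0213)(0.155)² = 0.03571 kg·m².
ω_f = L_i / I_f = 0.9607 / 0.03571 = 26.91 rad/s.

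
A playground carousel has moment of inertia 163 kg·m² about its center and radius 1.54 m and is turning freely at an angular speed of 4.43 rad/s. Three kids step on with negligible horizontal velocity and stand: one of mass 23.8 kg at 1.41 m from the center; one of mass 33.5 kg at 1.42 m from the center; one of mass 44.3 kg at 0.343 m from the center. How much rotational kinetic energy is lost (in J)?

energy lost ≈ 678 J

No external torque acts about the center; L_before = L_after.
Added inertia Σmr² = (23.8)(1.41)² + (33.5)(1.42)² + (44.3)(0.343)² = 120.1 kg·m²; I_f = 163.0 + 120.1 = 283.1 kg·m².
ω_f = I_p ω_i / I_f = (163.0)(4.43) / 283.1 = 2.551 rad/s.
KE_i = ½(163.0)(4.430 rad/s)² = 1599 J; KE_f = ½(283.1)(2.551)² = 921.0 J.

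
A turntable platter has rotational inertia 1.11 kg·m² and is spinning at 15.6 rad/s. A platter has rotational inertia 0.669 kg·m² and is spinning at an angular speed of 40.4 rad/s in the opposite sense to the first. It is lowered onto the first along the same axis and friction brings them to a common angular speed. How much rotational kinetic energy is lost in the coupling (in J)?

No external torque acts about the common axis, so total angular momentum is conserved.
Taking A's sense as positive: L = (1.110)(15.6) − (0.6690)(40.4) = -9.712 kg·m²·rad/s.
Combined I = 1.110 + 0.6690 = 1.779 kg·m².
ω_f = L / I = -9.712 / 1.779 = -5.459 rad/s.
KE_i = ½ΣIω² = 681.0 J; KE_f = ½(1.779)(5.459)² = 26.51 J.

ΔKE lost ≈ 655 J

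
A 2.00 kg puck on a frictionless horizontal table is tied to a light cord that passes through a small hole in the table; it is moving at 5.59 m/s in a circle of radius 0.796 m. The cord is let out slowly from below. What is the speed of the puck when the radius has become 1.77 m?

v₂ ≈ 2.51 m/s

The only horizontal force on the mass is along the cord (radial), so it exerts no torque about the hole and angular momentum m v r is conserved.
v₂ = v₁ r₁ / r₂ = (5.59)(0.796) / (1.77) = 2.514 m/s.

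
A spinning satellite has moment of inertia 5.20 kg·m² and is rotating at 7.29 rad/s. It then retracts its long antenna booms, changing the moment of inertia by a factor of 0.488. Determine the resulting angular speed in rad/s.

With no external torque about the axis, L is conserved: I₁ω₁ = I₂ω₂.
I₂ = 0.488 × 5.20 = 2.538 kg·m².
ω₂ = I₁ω₁ / I₂ = (5.200)(7.29 rad/s) / (2.538) = 14.94 rad/s.

ω₂ ≈ 14.9 rad/s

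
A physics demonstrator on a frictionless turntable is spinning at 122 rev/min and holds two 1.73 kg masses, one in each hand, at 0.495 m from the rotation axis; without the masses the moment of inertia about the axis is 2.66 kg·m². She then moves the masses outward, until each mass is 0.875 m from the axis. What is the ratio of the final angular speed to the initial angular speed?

ω₂/ω₁ ≈ 0.661

No external torque acts about the spin axis, so angular momentum is conserved.
I₁ = 2.66 + 2(1.73)(0.495)² = 3.508 kg·m²; I₂ = 2.66 + 2(1.73)(0.875)² = 5.309 kg·m².
ω₂/ω₁ = I₁/I₂ = 3.508 / 5.309 = 0.6607.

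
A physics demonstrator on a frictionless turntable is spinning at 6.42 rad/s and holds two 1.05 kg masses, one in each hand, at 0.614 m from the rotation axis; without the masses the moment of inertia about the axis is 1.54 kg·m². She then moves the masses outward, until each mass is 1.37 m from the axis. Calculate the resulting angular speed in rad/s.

Angular momentum about the spin axis is conserved since the torque about it is zero.
I₁ = 1.54 + 2(1.05)(0.614)² = 2.332 kg·m²; I₂ = 1.54 + 2(1.05)(1.37)² = 5.481 kg·m².
ω₂ = I₁ω₁ / I₂ = (2.332)(6.42 rad/s) / (5.481) = 2.731 rad/s.

ω₂ ≈ 2.73 rad/s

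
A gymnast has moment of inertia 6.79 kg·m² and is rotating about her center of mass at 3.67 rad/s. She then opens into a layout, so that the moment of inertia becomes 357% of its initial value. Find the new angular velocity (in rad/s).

ω₂ ≈ 1.03 rad/s

No external torque acts about the spin axis, so angular momentum is conserved.
I₂ = 3.57 × 6.79 = 24.24 kg·m².
ω₂ = I₁ω₁ / I₂ = (6.790)(3.67 rad/s) / (24.24) = 1.028 rad/s.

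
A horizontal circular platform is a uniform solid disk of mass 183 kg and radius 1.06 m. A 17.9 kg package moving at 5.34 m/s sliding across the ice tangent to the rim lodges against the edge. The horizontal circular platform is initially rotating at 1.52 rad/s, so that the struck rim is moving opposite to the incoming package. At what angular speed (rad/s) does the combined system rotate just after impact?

|ω_f| ≈ 0.447 rad/s

About the central axle the impulsive forces during the collision are internal, so angular momentum about that axis is conserved.
I_p = ½(183)(1.06)² = 102.8 kg·m². Taking the sense of the package's angular momentum as positive, L_{package} = m v R = (17.9)(5.34)(1.06) = 101.3 kg·m²/s.
L_i = −I_p ω_p + m v R = −(102.8)(1.52) + 101.3 = -54.95 kg·m²/s.
After sticking, I_f = I_p + m R² = 102.8 + (17.9)(1.06)² = 122.9 kg·m².
ω_f = L_i / I_f = -54.95 / 122.9 = -0.4470 rad/s.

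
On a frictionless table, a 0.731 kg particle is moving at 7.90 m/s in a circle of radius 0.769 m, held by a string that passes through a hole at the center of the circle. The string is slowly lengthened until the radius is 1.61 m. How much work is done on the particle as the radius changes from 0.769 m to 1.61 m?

Central (radial) force ⇒ zero torque about the center ⇒ m v r is constant.
v₂ = v₁ r₁ / r₂ = (7.90)(0.769) / (1.61) = 3.773 m/s.
W = ΔKE = ½m(v₂² − v₁²) = -17.61 J.

W ≈ -17.6 J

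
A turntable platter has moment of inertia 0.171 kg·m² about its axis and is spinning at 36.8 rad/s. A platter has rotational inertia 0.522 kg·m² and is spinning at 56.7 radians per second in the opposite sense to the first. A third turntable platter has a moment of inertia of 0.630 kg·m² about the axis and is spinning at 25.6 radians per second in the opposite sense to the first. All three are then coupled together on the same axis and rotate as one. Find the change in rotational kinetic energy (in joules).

No external torque acts about the common axis, so total angular momentum is conserved.
Taking A's sense as positive: L = (0.1710)(36.8) − (0.5220)(56.7) − (0.6300)(25.6) = -39.43 kg·m²·rad/s.
Combined I = 0.1710 + 0.5220 + 0.6300 = 1.323 kg·m².
ω_f = L / I = -39.43 / 1.323 = -29.81 rad/s.
KE_i = ½ΣIω² = 1161 J; KE_f = ½(1.323)(29.81)² = 587.7 J.

ΔKE ≈ -574 J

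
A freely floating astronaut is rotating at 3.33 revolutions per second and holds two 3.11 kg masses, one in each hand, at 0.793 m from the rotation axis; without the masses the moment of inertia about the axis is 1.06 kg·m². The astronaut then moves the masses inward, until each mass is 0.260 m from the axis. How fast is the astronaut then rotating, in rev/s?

With no external torque about the axis, L is conserved: I₁ω₁ = I₂ω₂.
I₁ = 1.06 + 2(3.11)(0.793)² = 4.971 kg·m²; I₂ = 1.06 + 2(3.11)(0.260)² = 1.480 kg·m².
ω₂ = I₁ω₁ / I₂ = (4.971)(3.33 rev/s) / (1.480) = 11.18 rev/s.

ω₂ ≈ 11.2 rev/s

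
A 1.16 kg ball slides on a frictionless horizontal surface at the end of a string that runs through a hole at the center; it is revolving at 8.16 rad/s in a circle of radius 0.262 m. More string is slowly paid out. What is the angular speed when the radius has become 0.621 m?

ω₂ ≈ 1.45 rad/s

The constraining force is radial, so m r² ω about the center is conserved.
ω₂ = ω₁ (r₁/r₂)² = (8.16)(0.262/0.621)² = 1.452 rad/s.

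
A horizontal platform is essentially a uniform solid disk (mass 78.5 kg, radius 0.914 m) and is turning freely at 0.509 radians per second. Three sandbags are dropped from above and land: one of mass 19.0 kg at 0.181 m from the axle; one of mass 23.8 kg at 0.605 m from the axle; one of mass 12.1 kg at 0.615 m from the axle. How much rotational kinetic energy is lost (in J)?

No external torque acts about the axle; L_before = L_after.
I_p = ½(78.5)(0.914)² = 32.79 kg·m².
Added inertia Σmr² = (19.0)(0.181)² + (23.8)(0.605)² + (12.1)(0.615)² = 13.91 kg·m²; I_f = 32.79 + 13.91 = 46.70 kg·m².
ω_f = I_p ω_i / I_f = (32.79)(0.509) / 46.70 = 0.3574 rad/s.
KE_i = ½(32.79)(0.5090 rad/s)² = 4.248 J; KE_f = ½(46.70)(0.3574)² = 2.982 J.

energy lost ≈ 1.27 J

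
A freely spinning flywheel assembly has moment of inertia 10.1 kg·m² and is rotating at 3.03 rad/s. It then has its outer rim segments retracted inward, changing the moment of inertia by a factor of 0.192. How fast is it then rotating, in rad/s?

ω₂ ≈ 15.8 rad/s

Angular momentum about the spin axis is conserved since the torque about it is zero.
I₂ = 0.192 × 10.1 = 1.939 kg·m².
ω₂ = I₁ω₁ / I₂ = (10.10)(3.03 rad/s) / (1.939) = 15.78 rad/s.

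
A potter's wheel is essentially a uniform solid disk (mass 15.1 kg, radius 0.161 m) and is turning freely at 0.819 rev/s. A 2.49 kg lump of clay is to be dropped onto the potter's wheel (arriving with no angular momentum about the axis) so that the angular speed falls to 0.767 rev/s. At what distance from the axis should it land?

No external torque acts about the axis; L_before = L_after.
I_p = ½(15.1)(0.161)² = 0.1957 kg·m².
I_p ω_i = (I_p + m r²) ω_f ⇒ m r² = I_p(ω_i/ω_f − 1) = 0.1957(0.819/0.767 − 1) = 0.01327 kg·m².
r = √(0.01327/2.49) = 0.07300 m.

r ≈ 0.0730 m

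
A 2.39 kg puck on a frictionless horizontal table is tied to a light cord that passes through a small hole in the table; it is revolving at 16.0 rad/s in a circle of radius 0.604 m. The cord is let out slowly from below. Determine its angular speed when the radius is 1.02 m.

The constraining force is radial, so m r² ω about the center is conserved.
ω₂ = ω₁ (r₁/r₂)² = (16.0)(0.604/1.02)² = 5.610 rad/s.

ω₂ ≈ 5.61 rad/s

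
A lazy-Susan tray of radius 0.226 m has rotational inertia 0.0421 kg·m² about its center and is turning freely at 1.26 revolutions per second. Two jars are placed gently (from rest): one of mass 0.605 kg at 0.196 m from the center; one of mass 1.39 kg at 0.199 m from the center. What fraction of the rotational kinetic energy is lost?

The added mass arrives with no angular momentum about the center, and any external torque about the center is negligible, so the system's angular momentum is conserved.
Added inertia Σmr² = (0.605)(0.196)² + (1.39)(0.199)² = 0.07829 kg·m²; I_f = 0.04210 + 0.07829 = 0.1204 kg·m².
ω_f = I_p ω_i / I_f = (0.04210)(1.26) / 0.1204 = 0.4406 rev/s.
KE_i = ½(0.04210)(7.917 rad/s)² = 1.319 J; KE_f = ½(0.1204)(2.769)² = 0.4614 J.
Fraction lost = 0.6503.

fraction ≈ 0.650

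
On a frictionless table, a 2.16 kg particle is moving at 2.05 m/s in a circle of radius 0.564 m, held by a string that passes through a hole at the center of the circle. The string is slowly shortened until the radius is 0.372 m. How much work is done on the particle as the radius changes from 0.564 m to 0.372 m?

W ≈ 5.89 J

The only horizontal force on the mass is along the cord (radial), so it exerts no torque about the hole and angular momentum m v r is conserved.
v₂ = v₁ r₁ / r₂ = (2.05)(0.564) / (0.372) = 3.108 m/s.
W = ΔKE = ½m(v₂² − v₁²) = 5.894 J.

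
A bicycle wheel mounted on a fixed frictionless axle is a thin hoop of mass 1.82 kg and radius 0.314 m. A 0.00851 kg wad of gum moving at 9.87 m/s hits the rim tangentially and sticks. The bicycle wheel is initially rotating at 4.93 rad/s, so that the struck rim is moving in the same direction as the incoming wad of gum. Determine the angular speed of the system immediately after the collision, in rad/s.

|ω_f| ≈ 5.05 rad/s

About the axle the impulsive forces during the collision are internal, so angular momentum about that axis is conserved.
I_p = (1.82)(0.314)² = 0.1794 kg·m². Taking the sense of the wad of gum's angular momentum as positive, L_{wad} = m v R = (0.00851)(9.87)(0.314) = 0.02637 kg·m²/s.
L_i = +I_p ω_p + m v R = +(0.1794)(4.93) + 0.02637 = 0.9110 kg·m²/s.
After sticking, I_f = I_p + m R² = 0.1794 + (0.00851)(0.314)² = 0.1803 kg·m².
ω_f = L_i / I_f = 0.9110 / 0.1803 = 5.053 rad/s.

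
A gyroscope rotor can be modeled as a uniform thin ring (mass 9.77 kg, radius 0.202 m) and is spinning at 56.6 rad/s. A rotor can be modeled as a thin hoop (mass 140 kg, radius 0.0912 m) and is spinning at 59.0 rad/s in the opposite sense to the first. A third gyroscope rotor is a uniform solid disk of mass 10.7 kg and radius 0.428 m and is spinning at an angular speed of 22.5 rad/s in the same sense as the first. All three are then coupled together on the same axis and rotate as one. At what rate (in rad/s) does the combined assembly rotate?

No external torque acts about the common axis, so total angular momentum is conserved.
Moments of inertia: I_A = (9.77)(0.202)² = 0.3987 kg·m²; I_B = (140)(0.0912)² = 1.164 kg·m²; I_C = ½(10.7)(0.428)² = 0.9800 kg·m².
Taking A's sense as positive: L = (0.3987)(56.6) − (1.164)(59.0) + (0.9800)(22.5) = -24.09 kg·m²·rad/s.
Combined I = 0.3987 + 1.164 + 0.9800 = 2.543 kg·m².
ω_f = L / I = -24.09 / 2.543 = -9.472 rad/s.

|ω_f| ≈ 9.47 rad/s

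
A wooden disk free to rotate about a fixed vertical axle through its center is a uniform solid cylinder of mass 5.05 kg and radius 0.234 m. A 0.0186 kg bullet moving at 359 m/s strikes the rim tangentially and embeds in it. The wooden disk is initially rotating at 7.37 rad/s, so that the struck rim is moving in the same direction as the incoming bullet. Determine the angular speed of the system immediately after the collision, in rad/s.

The axle reaction passes through the axle and exerts no torque about it; angular momentum about the axle is conserved through the impact.
I_p = ½(5.05)(0.234)² = 0.1383 kg·m². Taking the sense of the bullet's angular momentum as positive, L_{bullet} = m v R = (0.0186)(359)(0.234) = 1.563 kg·m²/s.
L_i = +I_p ω_p + m v R = +(0.1383)(7.37) + 1.563 = 2.581 kg·m²/s.
After sticking, I_f = I_p + m R² = 0.1383 + (0.0186)(0.234)² = 0.1393 kg·m².
ω_f = L_i / I_f = 2.581 / 0.1393 = 18.53 rad/s.

|ω_f| ≈ 18.5 rad/s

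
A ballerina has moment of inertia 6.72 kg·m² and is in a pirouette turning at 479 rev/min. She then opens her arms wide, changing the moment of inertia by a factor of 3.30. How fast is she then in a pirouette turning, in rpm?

ω₂ ≈ 145 rpm

No external torque acts about the spin axis, so angular momentum is conserved.
I₂ = 3.30 × 6.72 = 22.18 kg·m².
ω₂ = I₁ω₁ / I₂ = (6.720)(479 rpm) / (22.18) = 145.2 rpm.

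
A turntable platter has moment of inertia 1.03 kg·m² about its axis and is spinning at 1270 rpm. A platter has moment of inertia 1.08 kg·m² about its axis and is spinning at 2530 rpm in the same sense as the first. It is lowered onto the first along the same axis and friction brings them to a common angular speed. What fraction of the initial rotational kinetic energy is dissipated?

The coupling torques are internal; angular momentum about the shared axis is conserved.
Taking A's sense as positive: L = (1.030)(1270) + (1.080)(2530) = 4040 kg·m²·rpm.
Combined I = 1.030 + 1.080 = 2.110 kg·m².
ω_f = L / I = 4040 / 2.110 = 1915 rpm.
KE_i = ½ΣIω² = 47010 J; KE_f = ½(2.110)(200.5)² = 42420 J.
Fraction dissipated = (KE_i − KE_f)/KE_i = 0.09762.

fraction ≈ 0.0976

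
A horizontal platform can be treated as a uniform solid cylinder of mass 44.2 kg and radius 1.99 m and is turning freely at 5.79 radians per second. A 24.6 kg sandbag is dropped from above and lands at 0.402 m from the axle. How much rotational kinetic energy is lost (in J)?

energy lost ≈ 63.7 J

The added mass arrives with no angular momentum about the axle, and any external torque about the axle is negligible, so the system's angular momentum is conserved.
I_p = ½(44.2)(1.99)² = 87.52 kg·m².
Added inertia Σmr² = (24.6)(0.402)² = 3.975 kg·m²; I_f = 87.52 + 3.975 = 91.49 kg·m².
ω_f = I_p ω_i / I_f = (87.52)(5.79) / 91.49 = 5.538 rad/s.
KE_i = ½(87.52)(5.790 rad/s)² = 1467 J; KE_f = ½(91.49)(5.538)² = 1403 J.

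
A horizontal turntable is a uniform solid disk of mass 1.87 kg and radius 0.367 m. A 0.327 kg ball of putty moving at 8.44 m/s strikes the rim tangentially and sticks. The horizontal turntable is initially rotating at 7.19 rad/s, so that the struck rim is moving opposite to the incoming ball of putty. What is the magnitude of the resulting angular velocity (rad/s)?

About the axle the impulsive forces during the collision are internal, so angular momentum about that axis is conserved.
I_p = ½(1.87)(0.367)² = 0.1259 kg·m². Taking the sense of the ball of putty's angular momentum as positive, L_{ball} = m v R = (0.327)(8.44)(0.367) = 1.013 kg·m²/s.
L_i = −I_p ω_p + m v R = −(0.1259)(7.19) + 1.013 = 0.1074 kg·m²/s.
After sticking, I_f = I_p + m R² = 0.1259 + (0.327)(0.367)² = 0.1700 kg·m².
ω_f = L_i / I_f = 0.1074 / 0.1700 = 0.6319 rad/s.

|ω_f| ≈ 0.632 rad/s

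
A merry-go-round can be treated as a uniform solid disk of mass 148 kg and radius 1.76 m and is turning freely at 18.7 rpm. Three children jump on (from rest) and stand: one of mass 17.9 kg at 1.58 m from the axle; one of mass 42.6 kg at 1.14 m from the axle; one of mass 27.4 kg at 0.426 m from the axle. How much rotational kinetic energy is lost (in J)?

No external torque acts about the axle; L_before = L_after.
I_p = ½(148)(1.76)² = 229.2 kg·m².
Added inertia Σmr² = (17.9)(1.58)² + (42.6)(1.14)² + (27.4)(0.426)² = 105.0 kg·m²; I_f = 229.2 + 105.0 = 334.2 kg·m².
ω_f = I_p ω_i / I_f = (229.2)(18.7) / 334.2 = 12.82 rpm.
KE_i = ½(229.2)(1.958 rad/s)² = 439.5 J; KE_f = ½(334.2)(1.343)² = 301.4 J.

energy lost ≈ 138 J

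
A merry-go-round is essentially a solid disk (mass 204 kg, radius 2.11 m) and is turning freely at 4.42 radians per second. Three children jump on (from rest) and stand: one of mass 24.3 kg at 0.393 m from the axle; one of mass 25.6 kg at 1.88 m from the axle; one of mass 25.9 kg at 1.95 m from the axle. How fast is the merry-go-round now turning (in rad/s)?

The added mass arrives with no angular momentum about the axle, and any external torque about the axle is negligible, so the system's angular momentum is conserved.
I_p = ½(204)(2.11)² = 454.1 kg·m².
Added inertia Σmr² = (24.3)(0.393)² + (25.6)(1.88)² + (25.9)(1.95)² = 192.7 kg·m²; I_f = 454.1 + 192.7 = 646.8 kg·m².
ω_f = I_p ω_i / I_f = (454.1)(4.42) / 646.8 = 3.103 rad/s.

ω_f ≈ 3.10 rad/s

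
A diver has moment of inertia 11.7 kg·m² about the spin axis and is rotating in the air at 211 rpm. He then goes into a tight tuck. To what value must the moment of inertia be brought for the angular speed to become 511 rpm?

I₂ ≈ 4.83 kg·m²

With no external torque about the axis, L is conserved: I₁ω₁ = I₂ω₂.
I₂ = I₁ω₁ / ω₂ = (11.7)(211) / (511) = 4.831 kg·m².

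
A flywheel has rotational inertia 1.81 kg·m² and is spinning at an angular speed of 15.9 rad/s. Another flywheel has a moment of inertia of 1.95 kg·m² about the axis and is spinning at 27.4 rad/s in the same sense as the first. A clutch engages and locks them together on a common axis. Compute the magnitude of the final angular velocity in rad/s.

|ω_f| ≈ 21.9 rad/s

The coupling torques are internal; angular momentum about the shared axis is conserved.
Taking A's sense as positive: L = (1.810)(15.9) + (1.950)(27.4) = 82.21 kg·m²·rad/s.
Combined I = 1.810 + 1.950 = 3.760 kg·m².
ω_f = L / I = 82.21 / 3.760 = 21.86 rad/s.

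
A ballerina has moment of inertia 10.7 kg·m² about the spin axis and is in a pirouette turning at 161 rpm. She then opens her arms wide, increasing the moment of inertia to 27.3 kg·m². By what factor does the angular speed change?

No external torque acts about the spin axis, so angular momentum is conserved.
ω₂/ω₁ = I₁/I₂ = 10.70 / 27.30 = 0.3919.

ω₂/ω₁ ≈ 0.392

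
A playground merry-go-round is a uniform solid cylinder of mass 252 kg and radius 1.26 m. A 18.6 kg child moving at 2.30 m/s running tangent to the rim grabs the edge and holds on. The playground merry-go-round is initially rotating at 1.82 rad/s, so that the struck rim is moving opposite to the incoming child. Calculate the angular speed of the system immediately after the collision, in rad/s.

About the axle the impulsive forces during the collision are internal, so angular momentum about that axis is conserved.
I_p = ½(252)(1.26)² = 200.0 kg·m². Taking the sense of the child's angular momentum as positive, L_{child} = m v R = (18.6)(2.30)(1.26) = 53.90 kg·m²/s.
L_i = −I_p ω_p + m v R = −(200.0)(1.82) + 53.90 = -310.2 kg·m²/s.
After sticking, I_f = I_p + m R² = 200.0 + (18.6)(1.26)² = 229.6 kg·m².
ω_f = L_i / I_f = -310.2 / 229.6 = -1.351 rad/s.

|ω_f| ≈ 1.35 rad/s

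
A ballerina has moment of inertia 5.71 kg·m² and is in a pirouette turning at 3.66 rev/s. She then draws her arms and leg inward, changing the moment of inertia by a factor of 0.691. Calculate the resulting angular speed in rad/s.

ω₂ ≈ 33.3 rad/s

No external torque acts about the spin axis, so angular momentum is conserved.
I₂ = 0.691 × 5.71 = 3.946 kg·m².
ω₂ = I₁ω₁ / I₂ = (5.710)(3.66 rev/s) / (3.946) = 5.297 rev/s = 33.28 rad/s.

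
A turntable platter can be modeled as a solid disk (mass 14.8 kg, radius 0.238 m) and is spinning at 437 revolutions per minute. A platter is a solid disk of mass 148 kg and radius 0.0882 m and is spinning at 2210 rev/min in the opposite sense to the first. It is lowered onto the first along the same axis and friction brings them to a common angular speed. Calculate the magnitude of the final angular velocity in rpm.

The coupling torques are internal; angular momentum about the shared axis is conserved.
Moments of inertia: I_A = ½(14.8)(0.238)² = 0.4192 kg·m²; I_B = ½(148)(0.0882)² = 0.5757 kg·m².
Taking A's sense as positive: L = (0.4192)(437) − (0.5757)(2210) = -1089 kg·m²·rpm.
Combined I = 0.4192 + 0.5757 = 0.9948 kg·m².
ω_f = L / I = -1089 / 0.9948 = -1095 rpm.

|ω_f| ≈ 1090 rpm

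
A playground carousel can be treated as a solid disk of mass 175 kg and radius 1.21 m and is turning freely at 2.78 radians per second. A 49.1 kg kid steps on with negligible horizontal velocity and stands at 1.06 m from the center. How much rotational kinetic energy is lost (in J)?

The added mass arrives with no angular momentum about the center, and any external torque about the center is negligible, so the system's angular momentum is conserved.
I_p = ½(175)(1.21)² = 128.1 kg·m².
Added inertia Σmr² = (49.1)(1.06)² = 55.17 kg·m²; I_f = 128.1 + 55.17 = 183.3 kg·m².
ω_f = I_p ω_i / I_f = (128.1)(2.78) / 183.3 = 1.943 rad/s.
KE_i = ½(128.1)(2.780 rad/s)² = 495.0 J; KE_f = ½(183.3)(1.943)² = 346.0 J.

energy lost ≈ 149 J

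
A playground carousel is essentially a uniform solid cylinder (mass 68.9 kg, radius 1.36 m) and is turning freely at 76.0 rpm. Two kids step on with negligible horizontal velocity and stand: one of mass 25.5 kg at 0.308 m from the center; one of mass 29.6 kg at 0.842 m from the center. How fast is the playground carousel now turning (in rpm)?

No external torque acts about the center; L_before = L_after.
I_p = ½(68.9)(1.36)² = 63.72 kg·m².
Added inertia Σmr² = (25.5)(0.308)² + (29.6)(0.842)² = 23.40 kg·m²; I_f = 63.72 + 23.40 = 87.12 kg·m².
ω_f = I_p ω_i / I_f = (63.72)(76.0) / 87.12 = 55.58 rpm.

ω_f ≈ 55.6 rpm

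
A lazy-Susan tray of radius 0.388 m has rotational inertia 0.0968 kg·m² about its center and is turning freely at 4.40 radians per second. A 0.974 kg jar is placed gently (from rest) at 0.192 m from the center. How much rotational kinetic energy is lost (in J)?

energy lost ≈ 0.254 J

No external torque acts about the center; L_before = L_after.
Added inertia Σmr² = (0.974)(0.192)² = 0.03591 kg·m²; I_f = 0.09680 + 0.03591 = 0.1327 kg·m².
ω_f = I_p ω_i / I_f = (0.09680)(4.40) / 0.1327 = 3.210 rad/s.
KE_i = ½(0.09680)(4.400 rad/s)² = 0.9370 J; KE_f = ½(0.1327)(3.210)² = 0.6835 J.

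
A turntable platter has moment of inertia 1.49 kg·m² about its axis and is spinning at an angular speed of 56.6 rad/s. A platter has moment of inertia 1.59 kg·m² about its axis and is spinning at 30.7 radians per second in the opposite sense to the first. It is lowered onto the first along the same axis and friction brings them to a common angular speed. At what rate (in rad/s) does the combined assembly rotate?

No external torque acts about the common axis, so total angular momentum is conserved.
Taking A's sense as positive: L = (1.490)(56.6) − (1.590)(30.7) = 35.52 kg·m²·rad/s.
Combined I = 1.490 + 1.590 = 3.080 kg·m².
ω_f = L / I = 35.52 / 3.080 = 11.53 rad/s.

|ω_f| ≈ 11.5 rad/s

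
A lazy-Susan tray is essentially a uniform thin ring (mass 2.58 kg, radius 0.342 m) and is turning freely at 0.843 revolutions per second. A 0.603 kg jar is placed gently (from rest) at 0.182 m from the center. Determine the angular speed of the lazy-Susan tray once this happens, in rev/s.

ω_f ≈ 0.791 rev/s

The added mass arrives with no angular momentum about the center, and any external torque about the center is negligible, so the system's angular momentum is conserved.
I_p = (2.58)(0.342)² = 0.3018 kg·m².
Added inertia Σmr² = (0.603)(0.182)² = 0.01997 kg·m²; I_f = 0.3018 + 0.01997 = 0.3217 kg·m².
ω_f = I_p ω_i / I_f = (0.3018)(0.843) / 0.3217 = 0.7907 rev/s.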